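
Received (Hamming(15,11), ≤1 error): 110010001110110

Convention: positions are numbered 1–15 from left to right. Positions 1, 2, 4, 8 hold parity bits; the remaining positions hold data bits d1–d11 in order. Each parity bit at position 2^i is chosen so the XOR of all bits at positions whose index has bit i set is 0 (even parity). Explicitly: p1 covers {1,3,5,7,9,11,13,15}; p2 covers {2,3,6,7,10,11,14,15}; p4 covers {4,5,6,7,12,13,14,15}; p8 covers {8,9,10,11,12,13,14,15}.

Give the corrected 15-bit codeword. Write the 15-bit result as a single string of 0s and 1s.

s1 (pos 1,3,5,7,9,11,13,15): 1⊕0⊕1⊕0⊕1⊕1⊕1⊕0 = 1
s2 (pos 2,3,6,7,10,11,14,15): 1⊕0⊕0⊕0⊕1⊕1⊕1⊕0 = 0
s4 (pos 4,5,6,7,12,13,14,15): 0⊕1⊕0⊕0⊕0⊕1⊕1⊕0 = 1
s8 (pos 8,9,10,11,12,13,14,15): 0⊕1⊕1⊕1⊕0⊕1⊕1⊕0 = 1
Syndrome s8…s1 = 1101 → error at position 13.
Flip position 13: 110010001110110 → 110010001110010

110010001110010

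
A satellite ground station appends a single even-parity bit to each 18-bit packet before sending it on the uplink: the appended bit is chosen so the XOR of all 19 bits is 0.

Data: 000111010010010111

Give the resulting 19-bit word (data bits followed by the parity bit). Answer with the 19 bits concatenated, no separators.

XOR of the 18 data bits: 0⊕0⊕0⊕1⊕1⊕1⊕0⊕1⊕0⊕0⊕1⊕0⊕0⊕1⊕0⊕1⊕1⊕1 = 1
Parity bit = 1 (so all 19 bits XOR to 0).

0001110100100101111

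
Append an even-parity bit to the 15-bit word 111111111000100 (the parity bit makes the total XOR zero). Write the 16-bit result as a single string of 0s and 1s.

XOR of the 15 data bits: 1⊕1⊕1⊕1⊕1⊕1⊕1⊕1⊕1⊕0⊕0⊕0⊕1⊕0⊕0 = 0
Parity bit = 0 (so all 16 bits XOR to 0).

1111111110001000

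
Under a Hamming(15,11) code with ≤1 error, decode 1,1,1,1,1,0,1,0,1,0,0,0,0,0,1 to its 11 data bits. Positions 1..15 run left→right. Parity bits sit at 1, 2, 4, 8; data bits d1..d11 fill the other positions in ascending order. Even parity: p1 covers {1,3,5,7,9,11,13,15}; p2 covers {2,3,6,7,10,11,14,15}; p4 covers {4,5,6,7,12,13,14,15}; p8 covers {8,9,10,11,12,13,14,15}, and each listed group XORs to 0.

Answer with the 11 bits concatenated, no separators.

s1 (pos 1,3,5,7,9,11,13,15): 1⊕1⊕1⊕1⊕1⊕0⊕0⊕1 = 0
s2 (pos 2,3,6,7,10,11,14,15): 1⊕1⊕0⊕1⊕0⊕0⊕0⊕1 = 0
s4 (pos 4,5,6,7,12,13,14,15): 1⊕1⊕0⊕1⊕0⊕0⊕0⊕1 = 0
s8 (pos 8,9,10,11,12,13,14,15): 0⊕1⊕0⊕0⊕0⊕0⊕0⊕1 = 0
Syndrome s8…s1 = 0000 → no error.
Read data bits from positions 3,5,6,7,9,10,11,12,13,14,15: 11011000001

11011000001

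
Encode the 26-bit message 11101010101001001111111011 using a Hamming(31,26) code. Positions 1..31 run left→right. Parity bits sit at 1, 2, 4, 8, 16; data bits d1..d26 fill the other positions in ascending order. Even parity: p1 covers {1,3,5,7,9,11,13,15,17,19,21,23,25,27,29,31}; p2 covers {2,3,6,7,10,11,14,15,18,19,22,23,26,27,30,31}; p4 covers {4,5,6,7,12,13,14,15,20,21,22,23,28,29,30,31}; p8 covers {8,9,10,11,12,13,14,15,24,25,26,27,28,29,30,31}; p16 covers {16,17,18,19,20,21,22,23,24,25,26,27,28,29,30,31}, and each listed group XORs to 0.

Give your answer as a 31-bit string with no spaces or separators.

1111110110101010001001111111011

Place data at non-parity positions: p1 p2 1 p4 1 1 0 p8 1 0 1 0 1 0 1 p16 0 0 1 0 0 1 1 1 1 1 1 1 0 1 1
p1 (pos 1,3,5,7,9,11,13,15,17,19,21,23,25,27,29,31): XOR of data positions = 1⊕1⊕0⊕1⊕1⊕1⊕1⊕0⊕1⊕0⊕1⊕1⊕1⊕0⊕1 = 1
p2 (pos 2,3,6,7,10,11,14,15,18,19,22,23,26,27,30,31): XOR of data positions = 1⊕1⊕0⊕0⊕1⊕0⊕1⊕0⊕1⊕1⊕1⊕1⊕1⊕1⊕1 = 1
p4 (pos 4,5,6,7,12,13,14,15,20,21,22,23,28,29,30,31): XOR of data positions = 1⊕1⊕0⊕0⊕1⊕0⊕1⊕0⊕0⊕1⊕1⊕1⊕0⊕1⊕1 = 1
p8 (pos 8,9,10,11,12,13,14,15,24,25,26,27,28,29,30,31): XOR of data positions = 1⊕0⊕1⊕0⊕1⊕0⊕1⊕1⊕1⊕1⊕1⊕1⊕0⊕1⊕1 = 1
p16 (pos 16,17,18,19,20,21,22,23,24,25,26,27,28,29,30,31): XOR of data positions = 0⊕0⊕1⊕0⊕0⊕1⊕1⊕1⊕1⊕1⊕1⊕1⊕0⊕1⊕1 = 0
Codeword: 1111110110101010001001111111011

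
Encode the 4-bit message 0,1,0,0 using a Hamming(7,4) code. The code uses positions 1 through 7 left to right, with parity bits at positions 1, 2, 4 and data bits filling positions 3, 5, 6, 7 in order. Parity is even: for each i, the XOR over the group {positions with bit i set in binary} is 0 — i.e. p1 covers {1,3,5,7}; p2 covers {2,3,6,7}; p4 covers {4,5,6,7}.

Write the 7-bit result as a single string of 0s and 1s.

Place data at non-parity positions: p1 p2 0 p4 1 0 0
p1 (pos 1,3,5,7): XOR of data positions = 0⊕1⊕0 = 1
p2 (pos 2,3,6,7): XOR of data positions = 0⊕0⊕0 = 0
p4 (pos 4,5,6,7): XOR of data positions = 1⊕0⊕0 = 1
Codeword: 1001100

1001100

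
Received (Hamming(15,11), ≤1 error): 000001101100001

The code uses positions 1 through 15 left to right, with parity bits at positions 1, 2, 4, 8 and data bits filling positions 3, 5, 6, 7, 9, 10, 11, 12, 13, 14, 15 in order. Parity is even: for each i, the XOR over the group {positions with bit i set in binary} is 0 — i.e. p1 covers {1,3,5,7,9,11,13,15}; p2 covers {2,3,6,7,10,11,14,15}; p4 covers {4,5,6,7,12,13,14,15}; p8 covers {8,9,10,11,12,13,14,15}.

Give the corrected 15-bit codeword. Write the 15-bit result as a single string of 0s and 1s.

s1 (pos 1,3,5,7,9,11,13,15): 0⊕0⊕0⊕1⊕1⊕0⊕0⊕1 = 1
s2 (pos 2,3,6,7,10,11,14,15): 0⊕0⊕1⊕1⊕1⊕0⊕0⊕1 = 0
s4 (pos 4,5,6,7,12,13,14,15): 0⊕0⊕1⊕1⊕0⊕0⊕0⊕1 = 1
s8 (pos 8,9,10,11,12,13,14,15): 0⊕1⊕1⊕0⊕0⊕0⊕0⊕1 = 1
Syndrome s8…s1 = 1101 → error at position 13.
Flip position 13: 000001101100001 → 000001101100101

000001101100101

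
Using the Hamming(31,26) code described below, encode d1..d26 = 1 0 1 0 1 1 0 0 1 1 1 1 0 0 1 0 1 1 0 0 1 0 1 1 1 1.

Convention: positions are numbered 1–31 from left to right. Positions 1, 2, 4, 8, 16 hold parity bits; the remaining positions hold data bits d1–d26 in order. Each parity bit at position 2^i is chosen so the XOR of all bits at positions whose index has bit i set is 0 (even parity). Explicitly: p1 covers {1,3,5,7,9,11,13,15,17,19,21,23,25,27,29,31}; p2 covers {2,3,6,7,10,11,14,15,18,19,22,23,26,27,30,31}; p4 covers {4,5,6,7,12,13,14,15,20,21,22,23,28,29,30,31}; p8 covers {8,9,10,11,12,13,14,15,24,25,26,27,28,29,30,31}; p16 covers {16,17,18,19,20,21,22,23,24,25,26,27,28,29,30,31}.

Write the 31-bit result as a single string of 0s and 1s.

0011010011001111100101100101111

Place data at non-parity positions: p1 p2 1 p4 0 1 0 p8 1 1 0 0 1 1 1 p16 1 0 0 1 0 1 1 0 0 1 0 1 1 1 1
p1 (pos 1,3,5,7,9,11,13,15,17,19,21,23,25,27,29,31): XOR of data positions = 1⊕0⊕0⊕1⊕0⊕1⊕1⊕1⊕0⊕0⊕1⊕0⊕0⊕1⊕1 = 0
p2 (pos 2,3,6,7,10,11,14,15,18,19,22,23,26,27,30,31): XOR of data positions = 1⊕1⊕0⊕1⊕0⊕1⊕1⊕0⊕0⊕1⊕1⊕1⊕0⊕1⊕1 = 0
p4 (pos 4,5,6,7,12,13,14,15,20,21,22,23,28,29,30,31): XOR of data positions = 0⊕1⊕0⊕0⊕1⊕1⊕1⊕1⊕0⊕1⊕1⊕1⊕1⊕1⊕1 = 1
p8 (pos 8,9,10,11,12,13,14,15,24,25,26,27,28,29,30,31): XOR of data positions = 1⊕1⊕0⊕0⊕1⊕1⊕1⊕0⊕0⊕1⊕0⊕1⊕1⊕1⊕1 = 0
p16 (pos 16,17,18,19,20,21,22,23,24,25,26,27,28,29,30,31): XOR of data positions = 1⊕0⊕0⊕1⊕0⊕1⊕1⊕0⊕0⊕1⊕0⊕1⊕1⊕1⊕1 = 1
Codeword: 0011010011001111100101100101111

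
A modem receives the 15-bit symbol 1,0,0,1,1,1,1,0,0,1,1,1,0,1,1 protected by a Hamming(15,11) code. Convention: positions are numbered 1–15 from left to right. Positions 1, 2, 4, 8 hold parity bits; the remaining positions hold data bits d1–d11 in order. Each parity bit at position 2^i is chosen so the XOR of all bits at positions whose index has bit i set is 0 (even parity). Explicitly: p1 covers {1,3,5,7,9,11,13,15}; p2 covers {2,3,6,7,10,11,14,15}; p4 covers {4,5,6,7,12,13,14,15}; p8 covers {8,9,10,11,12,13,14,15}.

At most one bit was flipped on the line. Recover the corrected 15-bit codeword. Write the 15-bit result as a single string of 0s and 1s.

100111100111111

s1 (pos 1,3,5,7,9,11,13,15): 1⊕0⊕1⊕1⊕0⊕1⊕0⊕1 = 1
s2 (pos 2,3,6,7,10,11,14,15): 0⊕0⊕1⊕1⊕1⊕1⊕1⊕1 = 0
s4 (pos 4,5,6,7,12,13,14,15): 1⊕1⊕1⊕1⊕1⊕0⊕1⊕1 = 1
s8 (pos 8,9,10,11,12,13,14,15): 0⊕0⊕1⊕1⊕1⊕0⊕1⊕1 = 1
Syndrome s8…s1 = 1101 → error at position 13.
Flip position 13: 100111100111011 → 100111100111111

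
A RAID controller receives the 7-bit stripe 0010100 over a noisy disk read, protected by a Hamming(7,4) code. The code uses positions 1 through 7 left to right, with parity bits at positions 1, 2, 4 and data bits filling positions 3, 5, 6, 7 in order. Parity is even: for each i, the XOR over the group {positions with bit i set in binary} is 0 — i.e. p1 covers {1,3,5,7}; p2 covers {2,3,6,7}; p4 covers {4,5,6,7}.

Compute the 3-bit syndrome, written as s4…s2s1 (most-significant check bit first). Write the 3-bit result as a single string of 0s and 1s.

110

s1 (pos 1,3,5,7): 0⊕1⊕1⊕0 = 0
s2 (pos 2,3,6,7): 0⊕1⊕0⊕0 = 1
s4 (pos 4,5,6,7): 0⊕1⊕0⊕0 = 1
Syndrome s4…s1 = 110 → error at position 6.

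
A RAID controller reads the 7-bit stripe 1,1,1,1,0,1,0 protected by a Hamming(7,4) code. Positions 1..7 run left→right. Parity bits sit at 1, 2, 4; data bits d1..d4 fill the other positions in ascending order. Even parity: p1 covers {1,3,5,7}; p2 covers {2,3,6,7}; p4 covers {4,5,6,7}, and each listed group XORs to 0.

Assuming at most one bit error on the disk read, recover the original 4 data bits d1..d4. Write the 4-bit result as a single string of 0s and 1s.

1010

s1 (pos 1,3,5,7): 1⊕1⊕0⊕0 = 0
s2 (pos 2,3,6,7): 1⊕1⊕1⊕0 = 1
s4 (pos 4,5,6,7): 1⊕0⊕1⊕0 = 0
Syndrome s4…s1 = 010 → error at position 2.
Flip position 2: 1111010 → 1011010
Read data bits from positions 3,5,6,7: 1010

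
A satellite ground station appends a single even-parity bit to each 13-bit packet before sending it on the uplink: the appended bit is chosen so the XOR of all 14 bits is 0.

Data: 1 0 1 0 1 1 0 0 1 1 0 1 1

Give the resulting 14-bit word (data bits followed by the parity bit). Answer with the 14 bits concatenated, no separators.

10101100110110

XOR of the 13 data bits: 1⊕0⊕1⊕0⊕1⊕1⊕0⊕0⊕1⊕1⊕0⊕1⊕1 = 0
Parity bit = 0 (so all 14 bits XOR to 0).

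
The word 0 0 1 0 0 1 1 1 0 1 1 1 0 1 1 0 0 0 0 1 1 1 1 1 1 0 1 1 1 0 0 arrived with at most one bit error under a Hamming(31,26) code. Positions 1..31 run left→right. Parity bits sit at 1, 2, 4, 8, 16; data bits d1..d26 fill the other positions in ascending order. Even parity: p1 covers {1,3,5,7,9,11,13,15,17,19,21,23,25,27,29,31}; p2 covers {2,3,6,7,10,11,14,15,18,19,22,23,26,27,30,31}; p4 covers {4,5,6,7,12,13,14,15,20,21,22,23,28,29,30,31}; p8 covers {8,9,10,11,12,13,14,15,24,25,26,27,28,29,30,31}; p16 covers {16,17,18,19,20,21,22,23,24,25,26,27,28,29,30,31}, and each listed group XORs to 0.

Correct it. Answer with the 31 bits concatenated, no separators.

0010011101110110000111111011000

s1 (pos 1,3,5,7,9,11,13,15,17,19,21,23,25,27,29,31): 0⊕1⊕0⊕1⊕0⊕1⊕0⊕1⊕0⊕0⊕1⊕1⊕1⊕1⊕1⊕0 = 1
s2 (pos 2,3,6,7,10,11,14,15,18,19,22,23,26,27,30,31): 0⊕1⊕1⊕1⊕1⊕1⊕1⊕1⊕0⊕0⊕1⊕1⊕0⊕1⊕0⊕0 = 0
s4 (pos 4,5,6,7,12,13,14,15,20,21,22,23,28,29,30,31): 0⊕0⊕1⊕1⊕1⊕0⊕1⊕1⊕1⊕1⊕1⊕1⊕1⊕1⊕0⊕0 = 1
s8 (pos 8,9,10,11,12,13,14,15,24,25,26,27,28,29,30,31): 1⊕0⊕1⊕1⊕1⊕0⊕1⊕1⊕1⊕1⊕0⊕1⊕1⊕1⊕0⊕0 = 1
s16 (pos 16,17,18,19,20,21,22,23,24,25,26,27,28,29,30,31): 0⊕0⊕0⊕0⊕1⊕1⊕1⊕1⊕1⊕1⊕0⊕1⊕1⊕1⊕0⊕0 = 1
Syndrome s16…s1 = 11101 → error at position 29.
Flip position 29: 0010011101110110000111111011100 → 0010011101110110000111111011000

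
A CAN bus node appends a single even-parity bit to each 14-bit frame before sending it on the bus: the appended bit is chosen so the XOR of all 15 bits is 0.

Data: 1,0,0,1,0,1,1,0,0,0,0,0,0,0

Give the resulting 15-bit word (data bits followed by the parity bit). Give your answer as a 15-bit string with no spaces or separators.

100101100000000

XOR of the 14 data bits: 1⊕0⊕0⊕1⊕0⊕1⊕1⊕0⊕0⊕0⊕0⊕0⊕0⊕0 = 0
Parity bit = 0 (so all 15 bits XOR to 0).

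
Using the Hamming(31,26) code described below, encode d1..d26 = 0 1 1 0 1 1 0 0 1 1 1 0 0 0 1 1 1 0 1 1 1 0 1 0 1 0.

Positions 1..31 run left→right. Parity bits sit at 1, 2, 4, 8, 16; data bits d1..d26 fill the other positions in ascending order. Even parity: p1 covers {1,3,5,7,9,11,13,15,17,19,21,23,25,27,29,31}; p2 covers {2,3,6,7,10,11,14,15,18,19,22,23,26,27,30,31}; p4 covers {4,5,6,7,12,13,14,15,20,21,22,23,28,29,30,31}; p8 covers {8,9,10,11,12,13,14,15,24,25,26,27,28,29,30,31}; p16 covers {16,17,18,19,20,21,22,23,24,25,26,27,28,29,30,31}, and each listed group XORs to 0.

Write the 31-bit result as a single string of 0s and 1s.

0100110011001110000111011101010

Place data at non-parity positions: p1 p2 0 p4 1 1 0 p8 1 1 0 0 1 1 1 p16 0 0 0 1 1 1 0 1 1 1 0 1 0 1 0
p1 (pos 1,3,5,7,9,11,13,15,17,19,21,23,25,27,29,31): XOR of data positions = 0⊕1⊕0⊕1⊕0⊕1⊕1⊕0⊕0⊕1⊕0⊕1⊕0⊕0⊕0 = 0
p2 (pos 2,3,6,7,10,11,14,15,18,19,22,23,26,27,30,31): XOR of data positions = 0⊕1⊕0⊕1⊕0⊕1⊕1⊕0⊕0⊕1⊕0⊕1⊕0⊕1⊕0 = 1
p4 (pos 4,5,6,7,12,13,14,15,20,21,22,23,28,29,30,31): XOR of data positions = 1⊕1⊕0⊕0⊕1⊕1⊕1⊕1⊕1⊕1⊕0⊕1⊕0⊕1⊕0 = 0
p8 (pos 8,9,10,11,12,13,14,15,24,25,26,27,28,29,30,31): XOR of data positions = 1⊕1⊕0⊕0⊕1⊕1⊕1⊕1⊕1⊕1⊕0⊕1⊕0⊕1⊕0 = 0
p16 (pos 16,17,18,19,20,21,22,23,24,25,26,27,28,29,30,31): XOR of data positions = 0⊕0⊕0⊕1⊕1⊕1⊕0⊕1⊕1⊕1⊕0⊕1⊕0⊕1⊕0 = 0
Codeword: 0100110011001110000111011101010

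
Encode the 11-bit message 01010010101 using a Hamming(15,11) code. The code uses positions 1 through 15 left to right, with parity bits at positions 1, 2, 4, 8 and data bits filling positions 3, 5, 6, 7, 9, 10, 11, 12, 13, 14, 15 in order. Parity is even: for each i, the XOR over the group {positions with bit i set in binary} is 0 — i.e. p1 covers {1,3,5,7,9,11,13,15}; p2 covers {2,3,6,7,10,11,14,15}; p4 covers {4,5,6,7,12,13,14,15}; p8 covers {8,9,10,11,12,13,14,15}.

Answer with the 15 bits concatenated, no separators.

Place data at non-parity positions: p1 p2 0 p4 1 0 1 p8 0 0 1 0 1 0 1
p1 (pos 1,3,5,7,9,11,13,15): XOR of data positions = 0⊕1⊕1⊕0⊕1⊕1⊕1 = 1
p2 (pos 2,3,6,7,10,11,14,15): XOR of data positions = 0⊕0⊕1⊕0⊕1⊕0⊕1 = 1
p4 (pos 4,5,6,7,12,13,14,15): XOR of data positions = 1⊕0⊕1⊕0⊕1⊕0⊕1 = 0
p8 (pos 8,9,10,11,12,13,14,15): XOR of data positions = 0⊕0⊕1⊕0⊕1⊕0⊕1 = 1
Codeword: 110010110010101

110010110010101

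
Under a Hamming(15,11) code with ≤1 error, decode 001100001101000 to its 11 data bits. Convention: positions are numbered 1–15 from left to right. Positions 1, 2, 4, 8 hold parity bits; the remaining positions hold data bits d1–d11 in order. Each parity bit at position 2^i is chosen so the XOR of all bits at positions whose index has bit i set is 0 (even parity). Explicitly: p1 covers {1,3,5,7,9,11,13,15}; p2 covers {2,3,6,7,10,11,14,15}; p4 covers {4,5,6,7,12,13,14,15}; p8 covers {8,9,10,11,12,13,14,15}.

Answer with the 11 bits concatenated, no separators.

10001101000

s1 (pos 1,3,5,7,9,11,13,15): 0⊕1⊕0⊕0⊕1⊕0⊕0⊕0 = 0
s2 (pos 2,3,6,7,10,11,14,15): 0⊕1⊕0⊕0⊕1⊕0⊕0⊕0 = 0
s4 (pos 4,5,6,7,12,13,14,15): 1⊕0⊕0⊕0⊕1⊕0⊕0⊕0 = 0
s8 (pos 8,9,10,11,12,13,14,15): 0⊕1⊕1⊕0⊕1⊕0⊕0⊕0 = 1
Syndrome s8…s1 = 1000 → error at position 8.
Flip position 8: 001100001101000 → 001100011101000
Read data bits from positions 3,5,6,7,9,10,11,12,13,14,15: 10001101000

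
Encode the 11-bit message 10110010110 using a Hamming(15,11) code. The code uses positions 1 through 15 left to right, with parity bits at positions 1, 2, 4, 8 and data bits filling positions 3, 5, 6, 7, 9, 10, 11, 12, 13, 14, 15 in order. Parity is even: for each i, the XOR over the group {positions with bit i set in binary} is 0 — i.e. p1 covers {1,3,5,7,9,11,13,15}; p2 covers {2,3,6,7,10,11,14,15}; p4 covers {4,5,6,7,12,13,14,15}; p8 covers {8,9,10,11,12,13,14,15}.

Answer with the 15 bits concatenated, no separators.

011001110010110

Place data at non-parity positions: p1 p2 1 p4 0 1 1 p8 0 0 1 0 1 1 0
p1 (pos 1,3,5,7,9,11,13,15): XOR of data positions = 1⊕0⊕1⊕0⊕1⊕1⊕0 = 0
p2 (pos 2,3,6,7,10,11,14,15): XOR of data positions = 1⊕1⊕1⊕0⊕1⊕1⊕0 = 1
p4 (pos 4,5,6,7,12,13,14,15): XOR of data positions = 0⊕1⊕1⊕0⊕1⊕1⊕0 = 0
p8 (pos 8,9,10,11,12,13,14,15): XOR of data positions = 0⊕0⊕1⊕0⊕1⊕1⊕0 = 1
Codeword: 011001110010110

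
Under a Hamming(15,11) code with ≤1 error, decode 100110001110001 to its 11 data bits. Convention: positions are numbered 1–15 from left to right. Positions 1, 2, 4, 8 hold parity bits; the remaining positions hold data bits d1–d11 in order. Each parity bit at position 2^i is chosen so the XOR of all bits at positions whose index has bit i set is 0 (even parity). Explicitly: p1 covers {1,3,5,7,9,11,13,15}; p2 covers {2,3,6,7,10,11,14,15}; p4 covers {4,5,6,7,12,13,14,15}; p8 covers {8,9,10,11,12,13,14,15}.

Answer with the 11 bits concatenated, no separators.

01011110001

s1 (pos 1,3,5,7,9,11,13,15): 1⊕0⊕1⊕0⊕1⊕1⊕0⊕1 = 1
s2 (pos 2,3,6,7,10,11,14,15): 0⊕0⊕0⊕0⊕1⊕1⊕0⊕1 = 1
s4 (pos 4,5,6,7,12,13,14,15): 1⊕1⊕0⊕0⊕0⊕0⊕0⊕1 = 1
s8 (pos 8,9,10,11,12,13,14,15): 0⊕1⊕1⊕1⊕0⊕0⊕0⊕1 = 0
Syndrome s8…s1 = 0111 → error at position 7.
Flip position 7: 100110001110001 → 100110101110001
Read data bits from positions 3,5,6,7,9,10,11,12,13,14,15: 01011110001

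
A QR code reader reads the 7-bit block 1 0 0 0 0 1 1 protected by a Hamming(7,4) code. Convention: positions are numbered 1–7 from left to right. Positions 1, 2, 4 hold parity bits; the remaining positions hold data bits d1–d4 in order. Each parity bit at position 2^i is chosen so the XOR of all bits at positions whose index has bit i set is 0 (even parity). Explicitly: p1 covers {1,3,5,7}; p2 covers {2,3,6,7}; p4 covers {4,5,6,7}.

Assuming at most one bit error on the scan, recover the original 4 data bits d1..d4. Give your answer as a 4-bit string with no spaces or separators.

s1 (pos 1,3,5,7): 1⊕0⊕0⊕1 = 0
s2 (pos 2,3,6,7): 0⊕0⊕1⊕1 = 0
s4 (pos 4,5,6,7): 0⊕0⊕1⊕1 = 0
Syndrome s4…s1 = 000 → no error.
Read data bits from positions 3,5,6,7: 0011

0011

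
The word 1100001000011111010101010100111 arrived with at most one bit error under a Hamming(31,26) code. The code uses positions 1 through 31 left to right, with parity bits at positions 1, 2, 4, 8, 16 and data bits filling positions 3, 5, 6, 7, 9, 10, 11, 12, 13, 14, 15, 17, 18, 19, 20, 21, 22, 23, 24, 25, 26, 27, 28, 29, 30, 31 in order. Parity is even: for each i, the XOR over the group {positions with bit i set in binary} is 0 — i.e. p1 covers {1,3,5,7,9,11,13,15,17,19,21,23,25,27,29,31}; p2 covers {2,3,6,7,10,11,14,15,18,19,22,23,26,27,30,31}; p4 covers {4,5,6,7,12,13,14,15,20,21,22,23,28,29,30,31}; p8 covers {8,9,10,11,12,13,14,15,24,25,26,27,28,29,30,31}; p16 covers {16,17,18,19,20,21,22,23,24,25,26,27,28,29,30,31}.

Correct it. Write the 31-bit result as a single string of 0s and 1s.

s1 (pos 1,3,5,7,9,11,13,15,17,19,21,23,25,27,29,31): 1⊕0⊕0⊕1⊕0⊕0⊕1⊕1⊕0⊕0⊕0⊕0⊕0⊕0⊕1⊕1 = 0
s2 (pos 2,3,6,7,10,11,14,15,18,19,22,23,26,27,30,31): 1⊕0⊕0⊕1⊕0⊕0⊕1⊕1⊕1⊕0⊕1⊕0⊕1⊕0⊕1⊕1 = 1
s4 (pos 4,5,6,7,12,13,14,15,20,21,22,23,28,29,30,31): 0⊕0⊕0⊕1⊕1⊕1⊕1⊕1⊕1⊕0⊕1⊕0⊕0⊕1⊕1⊕1 = 0
s8 (pos 8,9,10,11,12,13,14,15,24,25,26,27,28,29,30,31): 0⊕0⊕0⊕0⊕1⊕1⊕1⊕1⊕1⊕0⊕1⊕0⊕0⊕1⊕1⊕1 = 1
s16 (pos 16,17,18,19,20,21,22,23,24,25,26,27,28,29,30,31): 1⊕0⊕1⊕0⊕1⊕0⊕1⊕0⊕1⊕0⊕1⊕0⊕0⊕1⊕1⊕1 = 1
Syndrome s16…s1 = 11010 → error at position 26.
Flip position 26: 1100001000011111010101010100111 → 1100001000011111010101010000111

1100001000011111010101010000111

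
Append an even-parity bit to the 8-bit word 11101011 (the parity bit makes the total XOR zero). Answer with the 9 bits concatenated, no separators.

XOR of the 8 data bits: 1⊕1⊕1⊕0⊕1⊕0⊕1⊕1 = 0
Parity bit = 0 (so all 9 bits XOR to 0).

111010110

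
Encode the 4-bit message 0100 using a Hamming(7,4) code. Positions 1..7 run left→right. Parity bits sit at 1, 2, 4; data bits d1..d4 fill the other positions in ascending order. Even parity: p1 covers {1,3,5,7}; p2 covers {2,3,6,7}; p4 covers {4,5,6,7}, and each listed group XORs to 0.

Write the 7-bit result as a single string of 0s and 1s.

1001100

Place data at non-parity positions: p1 p2 0 p4 1 0 0
p1 (pos 1,3,5,7): XOR of data positions = 0⊕1⊕0 = 1
p2 (pos 2,3,6,7): XOR of data positions = 0⊕0⊕0 = 0
p4 (pos 4,5,6,7): XOR of data positions = 1⊕0⊕0 = 1
Codeword: 1001100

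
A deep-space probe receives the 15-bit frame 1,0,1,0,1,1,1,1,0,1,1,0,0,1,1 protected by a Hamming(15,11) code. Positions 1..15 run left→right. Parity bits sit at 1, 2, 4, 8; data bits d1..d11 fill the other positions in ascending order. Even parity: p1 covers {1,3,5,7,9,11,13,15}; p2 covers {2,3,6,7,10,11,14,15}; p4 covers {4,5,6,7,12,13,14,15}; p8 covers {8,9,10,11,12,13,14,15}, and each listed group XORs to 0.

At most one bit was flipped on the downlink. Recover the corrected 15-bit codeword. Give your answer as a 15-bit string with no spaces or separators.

101011110110001

s1 (pos 1,3,5,7,9,11,13,15): 1⊕1⊕1⊕1⊕0⊕1⊕0⊕1 = 0
s2 (pos 2,3,6,7,10,11,14,15): 0⊕1⊕1⊕1⊕1⊕1⊕1⊕1 = 1
s4 (pos 4,5,6,7,12,13,14,15): 0⊕1⊕1⊕1⊕0⊕0⊕1⊕1 = 1
s8 (pos 8,9,10,11,12,13,14,15): 1⊕0⊕1⊕1⊕0⊕0⊕1⊕1 = 1
Syndrome s8…s1 = 1110 → error at position 14.
Flip position 14: 101011110110011 → 101011110110001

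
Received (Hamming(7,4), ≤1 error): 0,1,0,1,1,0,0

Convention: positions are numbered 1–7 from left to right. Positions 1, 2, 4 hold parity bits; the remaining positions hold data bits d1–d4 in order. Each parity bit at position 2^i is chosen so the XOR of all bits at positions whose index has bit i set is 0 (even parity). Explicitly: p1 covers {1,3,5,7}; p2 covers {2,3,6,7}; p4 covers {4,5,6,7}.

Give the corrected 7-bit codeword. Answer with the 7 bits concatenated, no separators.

0111100

s1 (pos 1,3,5,7): 0⊕0⊕1⊕0 = 1
s2 (pos 2,3,6,7): 1⊕0⊕0⊕0 = 1
s4 (pos 4,5,6,7): 1⊕1⊕0⊕0 = 0
Syndrome s4…s1 = 011 → error at position 3.
Flip position 3: 0101100 → 0111100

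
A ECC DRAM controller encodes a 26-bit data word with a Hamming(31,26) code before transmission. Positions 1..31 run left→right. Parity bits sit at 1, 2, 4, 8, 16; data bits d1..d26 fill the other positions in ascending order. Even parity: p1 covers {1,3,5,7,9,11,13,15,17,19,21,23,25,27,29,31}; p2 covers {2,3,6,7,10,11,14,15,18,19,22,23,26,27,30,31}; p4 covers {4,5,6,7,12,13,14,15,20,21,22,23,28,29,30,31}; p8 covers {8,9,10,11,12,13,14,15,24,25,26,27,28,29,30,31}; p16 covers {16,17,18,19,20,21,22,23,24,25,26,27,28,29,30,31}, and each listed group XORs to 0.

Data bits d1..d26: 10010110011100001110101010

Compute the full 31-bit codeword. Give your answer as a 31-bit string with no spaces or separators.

Place data at non-parity positions: p1 p2 1 p4 0 0 1 p8 0 1 1 0 0 1 1 p16 1 0 0 0 0 1 1 1 0 1 0 1 0 1 0
p1 (pos 1,3,5,7,9,11,13,15,17,19,21,23,25,27,29,31): XOR of data positions = 1⊕0⊕1⊕0⊕1⊕0⊕1⊕1⊕0⊕0⊕1⊕0⊕0⊕0⊕0 = 0
p2 (pos 2,3,6,7,10,11,14,15,18,19,22,23,26,27,30,31): XOR of data positions = 1⊕0⊕1⊕1⊕1⊕1⊕1⊕0⊕0⊕1⊕1⊕1⊕0⊕1⊕0 = 0
p4 (pos 4,5,6,7,12,13,14,15,20,21,22,23,28,29,30,31): XOR of data positions = 0⊕0⊕1⊕0⊕0⊕1⊕1⊕0⊕0⊕1⊕1⊕1⊕0⊕1⊕0 = 1
p8 (pos 8,9,10,11,12,13,14,15,24,25,26,27,28,29,30,31): XOR of data positions = 0⊕1⊕1⊕0⊕0⊕1⊕1⊕1⊕0⊕1⊕0⊕1⊕0⊕1⊕0 = 0
p16 (pos 16,17,18,19,20,21,22,23,24,25,26,27,28,29,30,31): XOR of data positions = 1⊕0⊕0⊕0⊕0⊕1⊕1⊕1⊕0⊕1⊕0⊕1⊕0⊕1⊕0 = 1
Codeword: 0011001001100111100001110101010

0011001001100111100001110101010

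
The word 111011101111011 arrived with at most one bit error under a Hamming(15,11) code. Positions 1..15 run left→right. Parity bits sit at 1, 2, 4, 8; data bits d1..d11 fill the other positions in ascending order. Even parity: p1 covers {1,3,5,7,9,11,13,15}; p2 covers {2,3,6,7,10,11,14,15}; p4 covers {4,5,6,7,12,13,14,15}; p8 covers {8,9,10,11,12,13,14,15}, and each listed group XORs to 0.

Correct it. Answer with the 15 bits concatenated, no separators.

011011101111011

s1 (pos 1,3,5,7,9,11,13,15): 1⊕1⊕1⊕1⊕1⊕1⊕0⊕1 = 1
s2 (pos 2,3,6,7,10,11,14,15): 1⊕1⊕1⊕1⊕1⊕1⊕1⊕1 = 0
s4 (pos 4,5,6,7,12,13,14,15): 0⊕1⊕1⊕1⊕1⊕0⊕1⊕1 = 0
s8 (pos 8,9,10,11,12,13,14,15): 0⊕1⊕1⊕1⊕1⊕0⊕1⊕1 = 0
Syndrome s8…s1 = 0001 → error at position 1.
Flip position 1: 111011101111011 → 011011101111011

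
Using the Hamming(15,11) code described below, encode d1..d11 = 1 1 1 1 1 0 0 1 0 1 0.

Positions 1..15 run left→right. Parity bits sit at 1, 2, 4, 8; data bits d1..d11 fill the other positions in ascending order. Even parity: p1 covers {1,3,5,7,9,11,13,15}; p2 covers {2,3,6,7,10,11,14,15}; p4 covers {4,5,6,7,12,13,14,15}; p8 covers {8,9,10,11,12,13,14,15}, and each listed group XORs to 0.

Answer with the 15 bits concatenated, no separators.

Place data at non-parity positions: p1 p2 1 p4 1 1 1 p8 1 0 0 1 0 1 0
p1 (pos 1,3,5,7,9,11,13,15): XOR of data positions = 1⊕1⊕1⊕1⊕0⊕0⊕0 = 0
p2 (pos 2,3,6,7,10,11,14,15): XOR of data positions = 1⊕1⊕1⊕0⊕0⊕1⊕0 = 0
p4 (pos 4,5,6,7,12,13,14,15): XOR of data positions = 1⊕1⊕1⊕1⊕0⊕1⊕0 = 1
p8 (pos 8,9,10,11,12,13,14,15): XOR of data positions = 1⊕0⊕0⊕1⊕0⊕1⊕0 = 1
Codeword: 001111111001010

001111111001010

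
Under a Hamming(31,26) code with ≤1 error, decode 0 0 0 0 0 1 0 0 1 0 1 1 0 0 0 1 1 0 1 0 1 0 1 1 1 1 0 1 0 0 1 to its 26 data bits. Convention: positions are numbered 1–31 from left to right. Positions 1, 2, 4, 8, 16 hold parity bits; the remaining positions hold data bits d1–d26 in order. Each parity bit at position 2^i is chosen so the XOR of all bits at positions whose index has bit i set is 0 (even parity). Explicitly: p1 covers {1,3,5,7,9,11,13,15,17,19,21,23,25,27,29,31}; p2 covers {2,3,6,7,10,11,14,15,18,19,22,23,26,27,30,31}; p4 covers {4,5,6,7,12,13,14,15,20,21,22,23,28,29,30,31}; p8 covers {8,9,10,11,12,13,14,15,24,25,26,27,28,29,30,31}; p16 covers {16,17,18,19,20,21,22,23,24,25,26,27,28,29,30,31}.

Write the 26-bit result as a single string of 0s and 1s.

00101011000101010111101001

s1 (pos 1,3,5,7,9,11,13,15,17,19,21,23,25,27,29,31): 0⊕0⊕0⊕0⊕1⊕1⊕0⊕0⊕1⊕1⊕1⊕1⊕1⊕0⊕0⊕1 = 0
s2 (pos 2,3,6,7,10,11,14,15,18,19,22,23,26,27,30,31): 0⊕0⊕1⊕0⊕0⊕1⊕0⊕0⊕0⊕1⊕0⊕1⊕1⊕0⊕0⊕1 = 0
s4 (pos 4,5,6,7,12,13,14,15,20,21,22,23,28,29,30,31): 0⊕0⊕1⊕0⊕1⊕0⊕0⊕0⊕0⊕1⊕0⊕1⊕1⊕0⊕0⊕1 = 0
s8 (pos 8,9,10,11,12,13,14,15,24,25,26,27,28,29,30,31): 0⊕1⊕0⊕1⊕1⊕0⊕0⊕0⊕1⊕1⊕1⊕0⊕1⊕0⊕0⊕1 = 0
s16 (pos 16,17,18,19,20,21,22,23,24,25,26,27,28,29,30,31): 1⊕1⊕0⊕1⊕0⊕1⊕0⊕1⊕1⊕1⊕1⊕0⊕1⊕0⊕0⊕1 = 0
Syndrome s16…s1 = 00000 → no error.
Read data bits from positions 3,5,6,7,9,10,11,12,13,14,15,17,18,19,20,21,22,23,24,25,26,27,28,29,30,31: 00101011000101010111101001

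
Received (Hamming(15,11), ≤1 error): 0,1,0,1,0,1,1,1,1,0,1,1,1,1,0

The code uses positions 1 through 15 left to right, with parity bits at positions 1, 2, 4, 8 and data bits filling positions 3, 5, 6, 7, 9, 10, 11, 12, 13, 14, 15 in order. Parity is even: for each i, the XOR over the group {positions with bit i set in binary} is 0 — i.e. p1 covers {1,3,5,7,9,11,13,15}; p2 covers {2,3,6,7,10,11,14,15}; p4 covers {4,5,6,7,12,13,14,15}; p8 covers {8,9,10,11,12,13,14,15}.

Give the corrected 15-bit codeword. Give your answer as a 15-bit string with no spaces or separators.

s1 (pos 1,3,5,7,9,11,13,15): 0⊕0⊕0⊕1⊕1⊕1⊕1⊕0 = 0
s2 (pos 2,3,6,7,10,11,14,15): 1⊕0⊕1⊕1⊕0⊕1⊕1⊕0 = 1
s4 (pos 4,5,6,7,12,13,14,15): 1⊕0⊕1⊕1⊕1⊕1⊕1⊕0 = 0
s8 (pos 8,9,10,11,12,13,14,15): 1⊕1⊕0⊕1⊕1⊕1⊕1⊕0 = 0
Syndrome s8…s1 = 0010 → error at position 2.
Flip position 2: 010101111011110 → 000101111011110

000101111011110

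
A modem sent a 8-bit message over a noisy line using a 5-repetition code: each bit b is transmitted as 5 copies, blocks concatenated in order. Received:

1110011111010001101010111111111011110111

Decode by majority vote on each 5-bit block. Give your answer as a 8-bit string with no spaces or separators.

Block 1 (11100): 3 ones → 1
Block 2 (11111): 5 ones → 1
Block 3 (01000): 1 one → 0
Block 4 (11010): 3 ones → 1
Block 5 (10111): 4 ones → 1
Block 6 (11111): 5 ones → 1
Block 7 (10111): 4 ones → 1
Block 8 (10111): 4 ones → 1

11011111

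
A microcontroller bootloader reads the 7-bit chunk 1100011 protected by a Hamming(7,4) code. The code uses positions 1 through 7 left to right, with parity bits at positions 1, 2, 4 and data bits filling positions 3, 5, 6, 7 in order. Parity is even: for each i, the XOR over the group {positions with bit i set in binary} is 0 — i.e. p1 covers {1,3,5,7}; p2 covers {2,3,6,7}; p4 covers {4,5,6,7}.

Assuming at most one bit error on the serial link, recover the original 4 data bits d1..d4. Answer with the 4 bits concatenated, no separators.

s1 (pos 1,3,5,7): 1⊕0⊕0⊕1 = 0
s2 (pos 2,3,6,7): 1⊕0⊕1⊕1 = 1
s4 (pos 4,5,6,7): 0⊕0⊕1⊕1 = 0
Syndrome s4…s1 = 010 → error at position 2.
Flip position 2: 1100011 → 1000011
Read data bits from positions 3,5,6,7: 0011

0011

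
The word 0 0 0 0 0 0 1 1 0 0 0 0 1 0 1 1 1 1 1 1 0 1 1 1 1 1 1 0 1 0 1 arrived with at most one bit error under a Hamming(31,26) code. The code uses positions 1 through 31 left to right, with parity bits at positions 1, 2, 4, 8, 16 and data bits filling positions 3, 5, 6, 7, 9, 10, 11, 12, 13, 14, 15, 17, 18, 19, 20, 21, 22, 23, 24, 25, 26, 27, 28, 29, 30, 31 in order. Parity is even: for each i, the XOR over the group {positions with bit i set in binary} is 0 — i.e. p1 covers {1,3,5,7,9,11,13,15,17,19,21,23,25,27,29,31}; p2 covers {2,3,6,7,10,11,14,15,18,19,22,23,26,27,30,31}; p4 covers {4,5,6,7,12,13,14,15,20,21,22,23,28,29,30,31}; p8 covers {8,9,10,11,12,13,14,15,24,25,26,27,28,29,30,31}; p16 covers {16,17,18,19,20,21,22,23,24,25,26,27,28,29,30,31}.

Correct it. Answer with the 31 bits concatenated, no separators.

0000001100001011111101111010101

s1 (pos 1,3,5,7,9,11,13,15,17,19,21,23,25,27,29,31): 0⊕0⊕0⊕1⊕0⊕0⊕1⊕1⊕1⊕1⊕0⊕1⊕1⊕1⊕1⊕1 = 0
s2 (pos 2,3,6,7,10,11,14,15,18,19,22,23,26,27,30,31): 0⊕0⊕0⊕1⊕0⊕0⊕0⊕1⊕1⊕1⊕1⊕1⊕1⊕1⊕0⊕1 = 1
s4 (pos 4,5,6,7,12,13,14,15,20,21,22,23,28,29,30,31): 0⊕0⊕0⊕1⊕0⊕1⊕0⊕1⊕1⊕0⊕1⊕1⊕0⊕1⊕0⊕1 = 0
s8 (pos 8,9,10,11,12,13,14,15,24,25,26,27,28,29,30,31): 1⊕0⊕0⊕0⊕0⊕1⊕0⊕1⊕1⊕1⊕1⊕1⊕0⊕1⊕0⊕1 = 1
s16 (pos 16,17,18,19,20,21,22,23,24,25,26,27,28,29,30,31): 1⊕1⊕1⊕1⊕1⊕0⊕1⊕1⊕1⊕1⊕1⊕1⊕0⊕1⊕0⊕1 = 1
Syndrome s16…s1 = 11010 → error at position 26.
Flip position 26: 0000001100001011111101111110101 → 0000001100001011111101111010101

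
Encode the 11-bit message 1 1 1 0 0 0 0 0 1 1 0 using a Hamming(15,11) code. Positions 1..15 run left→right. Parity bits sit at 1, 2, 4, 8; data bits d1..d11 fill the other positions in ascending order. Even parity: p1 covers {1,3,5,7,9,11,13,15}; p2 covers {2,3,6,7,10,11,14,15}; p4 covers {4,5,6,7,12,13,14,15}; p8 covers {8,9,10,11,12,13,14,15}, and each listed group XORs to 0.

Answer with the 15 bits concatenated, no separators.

Place data at non-parity positions: p1 p2 1 p4 1 1 0 p8 0 0 0 0 1 1 0
p1 (pos 1,3,5,7,9,11,13,15): XOR of data positions = 1⊕1⊕0⊕0⊕0⊕1⊕0 = 1
p2 (pos 2,3,6,7,10,11,14,15): XOR of data positions = 1⊕1⊕0⊕0⊕0⊕1⊕0 = 1
p4 (pos 4,5,6,7,12,13,14,15): XOR of data positions = 1⊕1⊕0⊕0⊕1⊕1⊕0 = 0
p8 (pos 8,9,10,11,12,13,14,15): XOR of data positions = 0⊕0⊕0⊕0⊕1⊕1⊕0 = 0
Codeword: 111011000000110

111011000000110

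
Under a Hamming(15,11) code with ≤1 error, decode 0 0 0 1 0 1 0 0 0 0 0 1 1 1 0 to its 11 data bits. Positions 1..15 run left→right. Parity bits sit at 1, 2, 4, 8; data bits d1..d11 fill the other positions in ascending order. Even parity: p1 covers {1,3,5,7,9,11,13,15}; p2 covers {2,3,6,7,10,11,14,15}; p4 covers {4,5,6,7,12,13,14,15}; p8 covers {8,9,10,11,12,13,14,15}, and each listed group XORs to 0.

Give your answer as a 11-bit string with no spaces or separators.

00100001010

s1 (pos 1,3,5,7,9,11,13,15): 0⊕0⊕0⊕0⊕0⊕0⊕1⊕0 = 1
s2 (pos 2,3,6,7,10,11,14,15): 0⊕0⊕1⊕0⊕0⊕0⊕1⊕0 = 0
s4 (pos 4,5,6,7,12,13,14,15): 1⊕0⊕1⊕0⊕1⊕1⊕1⊕0 = 1
s8 (pos 8,9,10,11,12,13,14,15): 0⊕0⊕0⊕0⊕1⊕1⊕1⊕0 = 1
Syndrome s8…s1 = 1101 → error at position 13.
Flip position 13: 000101000001110 → 000101000001010
Read data bits from positions 3,5,6,7,9,10,11,12,13,14,15: 00100001010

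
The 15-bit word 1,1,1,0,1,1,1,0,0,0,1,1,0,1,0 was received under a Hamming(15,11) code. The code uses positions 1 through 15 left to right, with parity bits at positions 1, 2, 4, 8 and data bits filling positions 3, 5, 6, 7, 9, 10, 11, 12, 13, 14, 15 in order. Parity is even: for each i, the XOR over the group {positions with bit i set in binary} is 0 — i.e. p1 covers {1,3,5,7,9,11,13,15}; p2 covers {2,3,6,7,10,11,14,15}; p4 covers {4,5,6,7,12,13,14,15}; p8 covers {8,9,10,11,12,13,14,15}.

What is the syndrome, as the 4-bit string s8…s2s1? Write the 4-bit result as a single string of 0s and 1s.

s1 (pos 1,3,5,7,9,11,13,15): 1⊕1⊕1⊕1⊕0⊕1⊕0⊕0 = 1
s2 (pos 2,3,6,7,10,11,14,15): 1⊕1⊕1⊕1⊕0⊕1⊕1⊕0 = 0
s4 (pos 4,5,6,7,12,13,14,15): 0⊕1⊕1⊕1⊕1⊕0⊕1⊕0 = 1
s8 (pos 8,9,10,11,12,13,14,15): 0⊕0⊕0⊕1⊕1⊕0⊕1⊕0 = 1
Syndrome s8…s1 = 1101 → error at position 13.

1101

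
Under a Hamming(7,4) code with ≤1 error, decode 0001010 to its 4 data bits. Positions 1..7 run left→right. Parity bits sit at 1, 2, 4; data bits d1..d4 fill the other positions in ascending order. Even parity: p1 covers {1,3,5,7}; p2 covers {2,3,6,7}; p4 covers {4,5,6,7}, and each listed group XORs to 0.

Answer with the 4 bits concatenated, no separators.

s1 (pos 1,3,5,7): 0⊕0⊕0⊕0 = 0
s2 (pos 2,3,6,7): 0⊕0⊕1⊕0 = 1
s4 (pos 4,5,6,7): 1⊕0⊕1⊕0 = 0
Syndrome s4…s1 = 010 → error at position 2.
Flip position 2: 0001010 → 0101010
Read data bits from positions 3,5,6,7: 0010

0010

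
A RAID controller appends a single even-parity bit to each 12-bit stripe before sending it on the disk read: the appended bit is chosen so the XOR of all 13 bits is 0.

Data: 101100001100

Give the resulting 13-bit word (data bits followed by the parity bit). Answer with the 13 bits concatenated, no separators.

XOR of the 12 data bits: 1⊕0⊕1⊕1⊕0⊕0⊕0⊕0⊕1⊕1⊕0⊕0 = 1
Parity bit = 1 (so all 13 bits XOR to 0).

1011000011001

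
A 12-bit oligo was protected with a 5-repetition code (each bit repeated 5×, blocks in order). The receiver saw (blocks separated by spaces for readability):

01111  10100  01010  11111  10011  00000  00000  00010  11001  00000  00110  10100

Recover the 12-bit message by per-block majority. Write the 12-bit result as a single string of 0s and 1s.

Block 1 (01111): 4 ones → 1
Block 2 (10100): 2 ones → 0
Block 3 (01010): 2 ones → 0
Block 4 (11111): 5 ones → 1
Block 5 (10011): 3 ones → 1
Block 6 (00000): 0 ones → 0
Block 7 (00000): 0 ones → 0
Block 8 (00010): 1 one → 0
Block 9 (11001): 3 ones → 1
Block 10 (00000): 0 ones → 0
Block 11 (00110): 2 ones → 0
Block 12 (10100): 2 ones → 0

100110001000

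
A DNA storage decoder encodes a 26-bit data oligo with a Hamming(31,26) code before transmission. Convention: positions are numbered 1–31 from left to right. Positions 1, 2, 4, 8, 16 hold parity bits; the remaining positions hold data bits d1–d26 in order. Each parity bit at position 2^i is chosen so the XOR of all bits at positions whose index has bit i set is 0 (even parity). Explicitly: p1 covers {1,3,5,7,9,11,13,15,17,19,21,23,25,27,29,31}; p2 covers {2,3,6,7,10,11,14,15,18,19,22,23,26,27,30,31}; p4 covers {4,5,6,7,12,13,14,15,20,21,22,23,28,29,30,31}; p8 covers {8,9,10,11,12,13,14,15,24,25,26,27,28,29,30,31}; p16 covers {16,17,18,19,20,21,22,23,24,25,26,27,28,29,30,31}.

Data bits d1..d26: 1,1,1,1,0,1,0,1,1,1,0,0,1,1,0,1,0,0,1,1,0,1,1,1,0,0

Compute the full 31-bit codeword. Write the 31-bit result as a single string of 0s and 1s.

1011111101011100011010011011100

Place data at non-parity positions: p1 p2 1 p4 1 1 1 p8 0 1 0 1 1 1 0 p16 0 1 1 0 1 0 0 1 1 0 1 1 1 0 0
p1 (pos 1,3,5,7,9,11,13,15,17,19,21,23,25,27,29,31): XOR of data positions = 1⊕1⊕1⊕0⊕0⊕1⊕0⊕0⊕1⊕1⊕0⊕1⊕1⊕1⊕0 = 1
p2 (pos 2,3,6,7,10,11,14,15,18,19,22,23,26,27,30,31): XOR of data positions = 1⊕1⊕1⊕1⊕0⊕1⊕0⊕1⊕1⊕0⊕0⊕0⊕1⊕0⊕0 = 0
p4 (pos 4,5,6,7,12,13,14,15,20,21,22,23,28,29,30,31): XOR of data positions = 1⊕1⊕1⊕1⊕1⊕1⊕0⊕0⊕1⊕0⊕0⊕1⊕1⊕0⊕0 = 1
p8 (pos 8,9,10,11,12,13,14,15,24,25,26,27,28,29,30,31): XOR of data positions = 0⊕1⊕0⊕1⊕1⊕1⊕0⊕1⊕1⊕0⊕1⊕1⊕1⊕0⊕0 = 1
p16 (pos 16,17,18,19,20,21,22,23,24,25,26,27,28,29,30,31): XOR of data positions = 0⊕1⊕1⊕0⊕1⊕0⊕0⊕1⊕1⊕0⊕1⊕1⊕1⊕0⊕0 = 0
Codeword: 1011111101011100011010011011100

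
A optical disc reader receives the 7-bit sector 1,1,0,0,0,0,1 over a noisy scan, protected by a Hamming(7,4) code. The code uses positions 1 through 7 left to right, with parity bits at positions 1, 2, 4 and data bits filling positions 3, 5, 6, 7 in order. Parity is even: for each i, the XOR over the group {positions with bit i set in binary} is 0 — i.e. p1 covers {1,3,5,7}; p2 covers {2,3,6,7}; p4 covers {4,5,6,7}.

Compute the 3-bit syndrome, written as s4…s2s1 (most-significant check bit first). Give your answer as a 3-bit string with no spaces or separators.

s1 (pos 1,3,5,7): 1⊕0⊕0⊕1 = 0
s2 (pos 2,3,6,7): 1⊕0⊕0⊕1 = 0
s4 (pos 4,5,6,7): 0⊕0⊕0⊕1 = 1
Syndrome s4…s1 = 100 → error at position 4.

100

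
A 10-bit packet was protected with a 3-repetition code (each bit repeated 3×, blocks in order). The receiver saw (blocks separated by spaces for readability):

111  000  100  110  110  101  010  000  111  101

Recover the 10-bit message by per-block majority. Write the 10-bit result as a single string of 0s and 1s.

1001110011

Block 1 (111): 3 ones → 1
Block 2 (000): 0 ones → 0
Block 3 (100): 1 one → 0
Block 4 (110): 2 ones → 1
Block 5 (110): 2 ones → 1
Block 6 (101): 2 ones → 1
Block 7 (010): 1 one → 0
Block 8 (000): 0 ones → 0
Block 9 (111): 3 ones → 1
Block 10 (101): 2 ones → 1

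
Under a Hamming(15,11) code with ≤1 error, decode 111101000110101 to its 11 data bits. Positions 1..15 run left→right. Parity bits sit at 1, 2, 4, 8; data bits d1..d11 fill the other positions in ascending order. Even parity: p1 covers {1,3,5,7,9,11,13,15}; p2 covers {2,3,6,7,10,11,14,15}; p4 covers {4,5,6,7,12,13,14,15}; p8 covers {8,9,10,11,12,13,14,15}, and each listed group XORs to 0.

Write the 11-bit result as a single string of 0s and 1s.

10100110101

s1 (pos 1,3,5,7,9,11,13,15): 1⊕1⊕0⊕0⊕0⊕1⊕1⊕1 = 1
s2 (pos 2,3,6,7,10,11,14,15): 1⊕1⊕1⊕0⊕1⊕1⊕0⊕1 = 0
s4 (pos 4,5,6,7,12,13,14,15): 1⊕0⊕1⊕0⊕0⊕1⊕0⊕1 = 0
s8 (pos 8,9,10,11,12,13,14,15): 0⊕0⊕1⊕1⊕0⊕1⊕0⊕1 = 0
Syndrome s8…s1 = 0001 → error at position 1.
Flip position 1: 111101000110101 → 011101000110101
Read data bits from positions 3,5,6,7,9,10,11,12,13,14,15: 10100110101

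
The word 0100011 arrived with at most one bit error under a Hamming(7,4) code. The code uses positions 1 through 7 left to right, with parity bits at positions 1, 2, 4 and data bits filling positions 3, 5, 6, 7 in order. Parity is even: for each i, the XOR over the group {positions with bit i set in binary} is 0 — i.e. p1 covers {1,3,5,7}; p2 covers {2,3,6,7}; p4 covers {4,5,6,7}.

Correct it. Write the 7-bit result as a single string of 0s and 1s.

s1 (pos 1,3,5,7): 0⊕0⊕0⊕1 = 1
s2 (pos 2,3,6,7): 1⊕0⊕1⊕1 = 1
s4 (pos 4,5,6,7): 0⊕0⊕1⊕1 = 0
Syndrome s4…s1 = 011 → error at position 3.
Flip position 3: 0100011 → 0110011

0110011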